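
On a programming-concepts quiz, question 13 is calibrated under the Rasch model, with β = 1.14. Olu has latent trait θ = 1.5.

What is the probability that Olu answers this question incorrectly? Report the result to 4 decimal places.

P(θ) = 1 / (1 + exp(−(θ − β)))
Exponent: (1.5 − 1.14) = 0.3600
1/(1 + e^{-0.3600}) = 0.5890
P = 0.5890
P(incorrect) = 1 − 0.5890 = 0.4110

0.4110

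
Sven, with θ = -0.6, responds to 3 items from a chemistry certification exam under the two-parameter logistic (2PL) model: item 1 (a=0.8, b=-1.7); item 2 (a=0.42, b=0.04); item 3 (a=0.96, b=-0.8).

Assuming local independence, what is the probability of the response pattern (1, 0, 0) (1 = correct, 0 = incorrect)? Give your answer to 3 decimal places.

0.181

P(θ) = 1 / (1 + exp(−a(θ − b)))
P_1 = 1/(1+e^{-0.8800}) = 0.7068
P_2 = 1/(1+e^{0.2688}) = 0.4332
P_3 = 1/(1+e^{-0.1920}) = 0.5479
L = P_1 × (1−P_2) × (1−P_3) = 0.7068 × 0.5668 × 0.4521 = 0.18114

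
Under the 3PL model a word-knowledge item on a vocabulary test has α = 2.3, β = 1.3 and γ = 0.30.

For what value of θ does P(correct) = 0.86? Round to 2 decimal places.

1.90

P(θ) = γ + (1 − γ) · 1 / (1 + exp(−α(θ − β)))
Remove guessing floor: (0.86 − 0.30)/(1 − 0.30) = 0.8000
logit = ln(0.8000/0.2000) = 1.3863
θ = β + logit/(α) = 1.3 + 1.3863/2.3000 = 1.9027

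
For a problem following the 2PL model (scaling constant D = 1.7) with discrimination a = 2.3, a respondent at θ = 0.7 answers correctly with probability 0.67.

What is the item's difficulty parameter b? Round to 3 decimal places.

0.519

P(θ) = 1 / (1 + exp(−D·a(θ − b)))
logit(0.67) = ln(0.67/0.33) = 0.7082
b = θ − logit/(1.7·a) = 0.7 − 0.7082/3.9100 = 0.5189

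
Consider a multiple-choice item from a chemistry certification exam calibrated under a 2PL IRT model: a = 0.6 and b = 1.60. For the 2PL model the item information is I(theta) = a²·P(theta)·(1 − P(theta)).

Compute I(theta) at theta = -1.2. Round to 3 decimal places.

P = 1/(1+e^{1.6800}) = 0.1571
P(1−P) = 0.1571 × 0.8429 = 0.1324
I = a² × P(1−P) = 0.6² × 0.1324 = 0.04767

0.048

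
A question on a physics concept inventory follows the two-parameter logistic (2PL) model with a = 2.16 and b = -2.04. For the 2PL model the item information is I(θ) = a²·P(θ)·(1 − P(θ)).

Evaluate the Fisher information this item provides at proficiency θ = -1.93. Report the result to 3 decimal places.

P = 1/(1+e^{-0.2376}) = 0.5591
P(1−P) = 0.5591 × 0.4409 = 0.2465
I = a² × P(1−P) = 2.16² × 0.2465 = 1.15009

1.150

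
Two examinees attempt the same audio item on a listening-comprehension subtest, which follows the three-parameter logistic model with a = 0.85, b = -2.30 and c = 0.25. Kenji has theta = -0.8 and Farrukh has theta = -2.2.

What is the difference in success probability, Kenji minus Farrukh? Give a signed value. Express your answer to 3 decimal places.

0.195

P(theta) = c + (1 − c) · 1 / (1 + exp(−a(theta − b)))
P(Kenji) = 0.8362  [exponent 1.2750]
P(Farrukh) = 0.6409  [exponent 0.0850]
Difference = 0.8362 − 0.6409 = 0.1953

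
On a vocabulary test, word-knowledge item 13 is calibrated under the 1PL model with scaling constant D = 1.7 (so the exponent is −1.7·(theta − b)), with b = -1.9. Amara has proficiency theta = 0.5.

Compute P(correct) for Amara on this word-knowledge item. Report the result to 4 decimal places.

0.9834

P(theta) = 1 / (1 + exp(−D·(theta − b)))
Exponent: 1.7 × (0.5 − (-1.9)) = 4.0800
1/(1 + e^{-4.0800}) = 0.9834
P = 0.9834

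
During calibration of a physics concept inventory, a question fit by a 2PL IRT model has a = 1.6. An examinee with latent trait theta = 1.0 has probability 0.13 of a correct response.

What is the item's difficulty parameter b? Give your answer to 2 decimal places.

2.19

P(theta) = 1 / (1 + exp(−a(theta − b)))
logit(0.13) = ln(0.13/0.87) = -1.9010
b = theta − logit/(a) = 1.0 − (-1.9010)/1.6000 = 2.1881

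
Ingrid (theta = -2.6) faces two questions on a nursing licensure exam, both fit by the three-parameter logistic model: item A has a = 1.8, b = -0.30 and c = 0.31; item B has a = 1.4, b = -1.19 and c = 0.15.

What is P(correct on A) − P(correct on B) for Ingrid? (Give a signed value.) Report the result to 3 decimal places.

0.067

P(theta) = c + (1 − c) · 1 / (1 + exp(−a(theta − b)))
P_A = 0.3208
P_B = 0.2537
P_A − P_B = 0.0671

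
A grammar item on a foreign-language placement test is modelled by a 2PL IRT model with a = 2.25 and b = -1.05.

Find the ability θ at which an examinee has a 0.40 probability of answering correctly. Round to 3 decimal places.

P(θ) = 1 / (1 + exp(−a(θ − b)))
logit = ln(0.4000/0.6000) = -0.4055
θ = b + logit/(a) = -1.05 + (-0.4055)/2.2500 = -1.2302

-1.230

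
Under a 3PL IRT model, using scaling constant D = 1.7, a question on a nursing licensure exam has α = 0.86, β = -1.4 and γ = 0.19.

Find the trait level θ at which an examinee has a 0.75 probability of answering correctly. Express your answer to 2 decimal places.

P(θ) = γ + (1 − γ) · 1 / (1 + exp(−D·α(θ − β)))
Remove guessing floor: (0.75 − 0.19)/(1 − 0.19) = 0.6914
logit = ln(0.6914/0.3086) = 0.8065
θ = β + logit/(1.7·α) = -1.4 + 0.8065/1.4620 = -0.8484

-0.85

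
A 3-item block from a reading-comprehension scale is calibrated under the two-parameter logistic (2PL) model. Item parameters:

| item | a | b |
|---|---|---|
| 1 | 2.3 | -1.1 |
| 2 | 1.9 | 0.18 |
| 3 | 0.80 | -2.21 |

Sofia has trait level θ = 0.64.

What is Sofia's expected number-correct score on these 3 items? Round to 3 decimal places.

2.595

P(θ) = 1 / (1 + exp(−a(θ − b)))
P_1 = 1/(1+e^{-4.0020}) = 0.9820
P_2 = 1/(1+e^{-0.8740}) = 0.7056
P_3 = 1/(1+e^{-2.2800}) = 0.9072
E[score] = 0.9820 + 0.7056 + 0.9072 = 2.5948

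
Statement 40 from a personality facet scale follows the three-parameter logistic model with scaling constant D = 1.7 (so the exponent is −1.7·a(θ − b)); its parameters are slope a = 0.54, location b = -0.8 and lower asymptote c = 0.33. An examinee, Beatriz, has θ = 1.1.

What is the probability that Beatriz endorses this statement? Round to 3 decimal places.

P(θ) = c + (1 − c) · 1 / (1 + exp(−D·a(θ − b)))
Exponent: 1.7 × 0.54 × (1.1 − (-0.8)) = 1.7442
1/(1 + e^{-1.7442}) = 0.8512
P = 0.33 + 0.67 × 0.8512 = 0.9003

0.900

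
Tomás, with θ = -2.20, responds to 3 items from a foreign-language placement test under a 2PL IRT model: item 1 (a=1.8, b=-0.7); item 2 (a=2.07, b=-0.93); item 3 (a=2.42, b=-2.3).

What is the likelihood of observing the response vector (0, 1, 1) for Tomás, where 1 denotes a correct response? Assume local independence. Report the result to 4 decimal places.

P(θ) = 1 / (1 + exp(−a(θ − b)))
P_1 = 1/(1+e^{2.7000}) = 0.0630
P_2 = 1/(1+e^{2.6289}) = 0.0673
P_3 = 1/(1+e^{-0.2420}) = 0.5602
L = (1−P_1) × P_2 × P_3 = 0.9370 × 0.0673 × 0.5602 = 0.03533

0.0353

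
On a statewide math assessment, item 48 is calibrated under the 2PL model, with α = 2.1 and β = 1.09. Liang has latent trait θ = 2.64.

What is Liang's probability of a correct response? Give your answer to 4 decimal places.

P(θ) = 1 / (1 + exp(−α(θ − β)))
Exponent: 2.1 × (2.64 − 1.09) = 3.2550
1/(1 + e^{-3.2550}) = 0.9629

0.9629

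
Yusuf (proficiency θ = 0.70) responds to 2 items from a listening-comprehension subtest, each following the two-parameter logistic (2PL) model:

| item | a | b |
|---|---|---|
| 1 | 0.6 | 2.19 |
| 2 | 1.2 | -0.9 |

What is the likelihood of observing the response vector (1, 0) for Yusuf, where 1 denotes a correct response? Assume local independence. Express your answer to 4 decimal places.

P(θ) = 1 / (1 + exp(−a(θ − b)))
P_1 = 1/(1+e^{0.8940}) = 0.2903
P_2 = 1/(1+e^{-1.9200}) = 0.8721
L = P_1 × (1−P_2) = 0.2903 × 0.1279 = 0.03712

0.0371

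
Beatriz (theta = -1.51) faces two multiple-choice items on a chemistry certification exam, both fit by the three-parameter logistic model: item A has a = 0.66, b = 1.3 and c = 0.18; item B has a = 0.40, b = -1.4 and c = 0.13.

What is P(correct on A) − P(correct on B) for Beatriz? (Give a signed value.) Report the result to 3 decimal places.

-0.264

P(theta) = c + (1 − c) · 1 / (1 + exp(−a(theta − b)))
P_A = 0.2910
P_B = 0.5554
P_A − P_B = -0.2645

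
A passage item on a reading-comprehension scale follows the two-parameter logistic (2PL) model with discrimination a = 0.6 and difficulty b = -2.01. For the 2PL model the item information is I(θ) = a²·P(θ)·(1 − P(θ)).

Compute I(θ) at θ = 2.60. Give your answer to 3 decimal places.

0.020

P = 1/(1+e^{-2.7660}) = 0.9408
P(1−P) = 0.9408 × 0.0592 = 0.0557
I = a² × P(1−P) = 0.6² × 0.0557 = 0.02005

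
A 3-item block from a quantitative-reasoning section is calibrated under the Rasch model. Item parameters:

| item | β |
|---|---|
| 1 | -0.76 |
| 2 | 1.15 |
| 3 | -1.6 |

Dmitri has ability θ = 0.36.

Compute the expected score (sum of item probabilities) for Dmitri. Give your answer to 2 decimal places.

P(θ) = 1 / (1 + exp(−(θ − β)))
P_1 = 1/(1+e^{-1.1200}) = 0.7540
P_2 = 1/(1+e^{0.7900}) = 0.3122
P_3 = 1/(1+e^{-1.9600}) = 0.8765
E[score] = 0.7540 + 0.3122 + 0.8765 = 1.9427

1.94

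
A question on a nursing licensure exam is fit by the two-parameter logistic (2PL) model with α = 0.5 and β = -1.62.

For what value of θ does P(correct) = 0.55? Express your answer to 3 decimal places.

-1.219

P(θ) = 1 / (1 + exp(−α(θ − β)))
logit = ln(0.5500/0.4500) = 0.2007
θ = β + logit/(α) = -1.62 + 0.2007/0.5000 = -1.2187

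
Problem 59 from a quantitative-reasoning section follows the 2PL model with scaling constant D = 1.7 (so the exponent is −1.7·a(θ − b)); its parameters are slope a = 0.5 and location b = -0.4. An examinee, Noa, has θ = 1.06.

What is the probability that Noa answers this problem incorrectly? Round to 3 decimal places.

P(θ) = 1 / (1 + exp(−D·a(θ − b)))
Exponent: 1.7 × 0.5 × (1.06 − (-0.4)) = 1.2410
1/(1 + e^{-1.2410}) = 0.7757
P = 0.7757
P(incorrect) = 1 − 0.7757 = 0.2243

0.224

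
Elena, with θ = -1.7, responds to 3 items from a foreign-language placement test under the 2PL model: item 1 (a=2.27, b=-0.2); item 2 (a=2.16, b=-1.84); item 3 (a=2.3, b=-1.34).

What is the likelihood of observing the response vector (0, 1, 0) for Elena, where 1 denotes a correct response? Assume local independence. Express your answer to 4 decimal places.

0.3873

P(θ) = 1 / (1 + exp(−a(θ − b)))
P_1 = 1/(1+e^{3.4050}) = 0.0321
P_2 = 1/(1+e^{-0.3024}) = 0.5750
P_3 = 1/(1+e^{0.8280}) = 0.3041
L = (1−P_1) × P_2 × (1−P_3) = 0.9679 × 0.5750 × 0.6959 = 0.38732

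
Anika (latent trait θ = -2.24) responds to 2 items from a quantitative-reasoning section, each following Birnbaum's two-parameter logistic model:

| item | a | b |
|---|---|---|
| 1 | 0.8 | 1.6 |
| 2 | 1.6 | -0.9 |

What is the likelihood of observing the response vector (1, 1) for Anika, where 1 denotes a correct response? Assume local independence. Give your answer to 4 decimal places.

0.0046

P(θ) = 1 / (1 + exp(−a(θ − b)))
P_1 = 1/(1+e^{3.0720}) = 0.0443
P_2 = 1/(1+e^{2.1440}) = 0.1049
L = P_1 × P_2 = 0.0443 × 0.1049 = 0.00464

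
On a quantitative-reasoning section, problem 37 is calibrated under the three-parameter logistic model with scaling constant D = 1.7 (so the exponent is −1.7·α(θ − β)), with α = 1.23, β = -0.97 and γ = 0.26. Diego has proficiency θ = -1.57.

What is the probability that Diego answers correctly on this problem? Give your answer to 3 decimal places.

0.424

P(θ) = γ + (1 − γ) · 1 / (1 + exp(−D·α(θ − β)))
Exponent: 1.7 × 1.23 × (-1.57 − (-0.97)) = -1.2546
1/(1 + e^{1.2546}) = 0.2219
P = 0.26 + 0.74 × 0.2219 = 0.4242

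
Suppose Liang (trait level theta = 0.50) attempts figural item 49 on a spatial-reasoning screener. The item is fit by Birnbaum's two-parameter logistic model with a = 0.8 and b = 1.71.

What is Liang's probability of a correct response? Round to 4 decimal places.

P(theta) = 1 / (1 + exp(−a(theta − b)))
Exponent: 0.8 × (0.50 − 1.71) = -0.9680
1/(1 + e^{0.9680}) = 0.2753

0.2753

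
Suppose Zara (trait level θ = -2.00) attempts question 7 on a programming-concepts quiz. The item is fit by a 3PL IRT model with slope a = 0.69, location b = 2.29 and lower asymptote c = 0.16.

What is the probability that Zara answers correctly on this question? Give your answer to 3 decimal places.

P(θ) = c + (1 − c) · 1 / (1 + exp(−a(θ − b)))
Exponent: 0.69 × (-2.00 − 2.29) = -2.9601
1/(1 + e^{2.9601}) = 0.0493
P = 0.16 + 0.84 × 0.0493 = 0.2014

0.201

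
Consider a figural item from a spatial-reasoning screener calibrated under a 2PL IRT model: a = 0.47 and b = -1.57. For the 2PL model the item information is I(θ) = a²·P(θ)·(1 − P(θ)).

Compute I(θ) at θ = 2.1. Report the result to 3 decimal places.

0.028

P = 1/(1+e^{-1.7249}) = 0.8488
P(1−P) = 0.8488 × 0.1512 = 0.1284
I = a² × P(1−P) = 0.47² × 0.1284 = 0.02836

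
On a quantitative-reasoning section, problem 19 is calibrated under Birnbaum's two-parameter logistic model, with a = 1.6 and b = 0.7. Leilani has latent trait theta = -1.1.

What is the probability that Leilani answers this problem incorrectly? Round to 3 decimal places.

0.947

P(theta) = 1 / (1 + exp(−a(theta − b)))
Exponent: 1.6 × (-1.1 − 0.7) = -2.8800
1/(1 + e^{2.8800}) = 0.0532
P(incorrect) = 1 − 0.0532 = 0.9468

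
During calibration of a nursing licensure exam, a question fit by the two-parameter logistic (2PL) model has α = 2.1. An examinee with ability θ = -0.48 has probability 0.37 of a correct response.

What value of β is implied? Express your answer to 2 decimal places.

P(θ) = 1 / (1 + exp(−α(θ − β)))
logit(0.37) = ln(0.37/0.63) = -0.5322
β = θ − logit/(α) = -0.48 − (-0.5322)/2.1000 = -0.2266

-0.23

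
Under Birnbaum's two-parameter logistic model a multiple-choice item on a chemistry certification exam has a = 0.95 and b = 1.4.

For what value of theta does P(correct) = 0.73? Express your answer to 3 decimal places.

P(theta) = 1 / (1 + exp(−a(theta − b)))
logit = ln(0.7300/0.2700) = 0.9946
theta = b + logit/(a) = 1.4 + 0.9946/0.9500 = 2.4470

2.447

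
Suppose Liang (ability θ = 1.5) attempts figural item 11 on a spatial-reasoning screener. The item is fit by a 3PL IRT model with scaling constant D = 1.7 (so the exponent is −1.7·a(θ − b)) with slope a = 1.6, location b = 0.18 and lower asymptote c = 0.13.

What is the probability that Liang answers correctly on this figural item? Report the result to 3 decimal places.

0.977

P(θ) = c + (1 − c) · 1 / (1 + exp(−D·a(θ − b)))
Exponent: 1.7 × 1.6 × (1.5 − 0.18) = 3.5904
1/(1 + e^{-3.5904}) = 0.9732
P = 0.13 + 0.87 × 0.9732 = 0.9766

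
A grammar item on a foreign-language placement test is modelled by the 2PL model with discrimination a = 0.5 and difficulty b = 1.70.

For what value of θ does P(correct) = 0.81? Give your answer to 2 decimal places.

4.60

P(θ) = 1 / (1 + exp(−a(θ − b)))
logit = ln(0.8100/0.1900) = 1.4500
θ = b + logit/(a) = 1.70 + 1.4500/0.5000 = 4.6000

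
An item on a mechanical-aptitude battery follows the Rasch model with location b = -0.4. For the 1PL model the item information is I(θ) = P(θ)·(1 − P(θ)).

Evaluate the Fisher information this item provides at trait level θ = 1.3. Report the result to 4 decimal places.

P = 1/(1+e^{-1.7000}) = 0.8455
P(1−P) = 0.8455 × 0.1545 = 0.1306
I = P(1−P) = 0.13061

0.1306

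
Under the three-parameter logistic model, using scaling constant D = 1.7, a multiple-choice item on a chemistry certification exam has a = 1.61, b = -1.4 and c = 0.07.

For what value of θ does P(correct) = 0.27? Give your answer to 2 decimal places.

P(θ) = c + (1 − c) · 1 / (1 + exp(−D·a(θ − b)))
Remove guessing floor: (0.27 − 0.07)/(1 − 0.07) = 0.2151
logit = ln(0.2151/0.7849) = -1.2947
θ = b + logit/(1.7·a) = -1.4 + (-1.2947)/2.7370 = -1.8730

-1.87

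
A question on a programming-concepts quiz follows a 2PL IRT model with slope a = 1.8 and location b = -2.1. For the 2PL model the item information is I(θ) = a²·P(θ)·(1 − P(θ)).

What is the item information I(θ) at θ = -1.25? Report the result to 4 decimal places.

0.4741

P = 1/(1+e^{-1.5300}) = 0.8220
P(1−P) = 0.8220 × 0.1780 = 0.1463
I = a² × P(1−P) = 1.8² × 0.1463 = 0.47405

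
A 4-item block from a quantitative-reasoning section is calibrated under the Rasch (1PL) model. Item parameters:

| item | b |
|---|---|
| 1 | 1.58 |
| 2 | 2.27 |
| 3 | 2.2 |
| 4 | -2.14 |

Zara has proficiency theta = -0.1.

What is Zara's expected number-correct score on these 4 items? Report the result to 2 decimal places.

P(theta) = 1 / (1 + exp(−(theta − b)))
P_1 = 1/(1+e^{1.6800}) = 0.1571
P_2 = 1/(1+e^{2.3700}) = 0.0855
P_3 = 1/(1+e^{2.3000}) = 0.0911
P_4 = 1/(1+e^{-2.0400}) = 0.8849
E[score] = 0.1571 + 0.0855 + 0.0911 + 0.8849 = 1.2186

1.22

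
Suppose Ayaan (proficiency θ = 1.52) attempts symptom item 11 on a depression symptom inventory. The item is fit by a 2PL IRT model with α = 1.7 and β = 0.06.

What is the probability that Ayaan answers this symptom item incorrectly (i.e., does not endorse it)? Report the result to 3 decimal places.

0.077

P(θ) = 1 / (1 + exp(−α(θ − β)))
Exponent: 1.7 × (1.52 − 0.06) = 2.4820
1/(1 + e^{-2.4820}) = 0.9229
P(incorrect) = 1 − 0.9229 = 0.0771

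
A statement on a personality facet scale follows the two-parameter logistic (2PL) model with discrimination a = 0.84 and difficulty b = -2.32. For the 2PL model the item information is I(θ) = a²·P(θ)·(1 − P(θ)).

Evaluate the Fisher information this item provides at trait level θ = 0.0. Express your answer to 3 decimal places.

P = 1/(1+e^{-1.9488}) = 0.8753
P(1−P) = 0.8753 × 0.1247 = 0.1091
I = a² × P(1−P) = 0.84² × 0.1091 = 0.07701

0.077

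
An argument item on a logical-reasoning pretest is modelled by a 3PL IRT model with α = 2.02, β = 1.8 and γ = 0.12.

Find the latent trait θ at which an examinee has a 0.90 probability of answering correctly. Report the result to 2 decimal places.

P(θ) = γ + (1 − γ) · 1 / (1 + exp(−α(θ − β)))
Remove guessing floor: (0.90 − 0.12)/(1 − 0.12) = 0.8864
logit = ln(0.8864/0.1136) = 2.0541
θ = β + logit/(α) = 1.8 + 2.0541/2.0200 = 2.8169

2.82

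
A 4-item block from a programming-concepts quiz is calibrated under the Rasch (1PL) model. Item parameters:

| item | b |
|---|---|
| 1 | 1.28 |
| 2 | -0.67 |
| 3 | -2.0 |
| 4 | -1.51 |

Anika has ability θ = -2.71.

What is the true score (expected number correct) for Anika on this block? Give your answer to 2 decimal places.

P(θ) = 1 / (1 + exp(−(θ − b)))
P_1 = 1/(1+e^{3.9900}) = 0.0182
P_2 = 1/(1+e^{2.0400}) = 0.1151
P_3 = 1/(1+e^{0.7100}) = 0.3296
P_4 = 1/(1+e^{1.2000}) = 0.2315
E[score] = 0.0182 + 0.1151 + 0.3296 + 0.2315 = 0.6943

0.69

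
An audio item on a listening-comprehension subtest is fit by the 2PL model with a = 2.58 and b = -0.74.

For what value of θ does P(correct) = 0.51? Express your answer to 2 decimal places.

P(θ) = 1 / (1 + exp(−a(θ − b)))
logit = ln(0.5100/0.4900) = 0.0400
θ = b + logit/(a) = -0.74 + 0.0400/2.5800 = -0.7245

-0.72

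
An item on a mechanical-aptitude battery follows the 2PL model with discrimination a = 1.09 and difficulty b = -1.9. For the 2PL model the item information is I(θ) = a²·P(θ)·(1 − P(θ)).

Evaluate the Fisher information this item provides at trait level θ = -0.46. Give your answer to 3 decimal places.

P = 1/(1+e^{-1.5696}) = 0.8277
P(1−P) = 0.8277 × 0.1723 = 0.1426
I = a² × P(1−P) = 1.09² × 0.1426 = 0.16942

0.169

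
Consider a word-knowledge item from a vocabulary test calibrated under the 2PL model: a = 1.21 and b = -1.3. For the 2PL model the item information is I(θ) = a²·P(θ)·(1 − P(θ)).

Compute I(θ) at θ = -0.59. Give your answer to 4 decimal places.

0.3060

P = 1/(1+e^{-0.8591}) = 0.7025
P(1−P) = 0.7025 × 0.2975 = 0.2090
I = a² × P(1−P) = 1.21² × 0.2090 = 0.30600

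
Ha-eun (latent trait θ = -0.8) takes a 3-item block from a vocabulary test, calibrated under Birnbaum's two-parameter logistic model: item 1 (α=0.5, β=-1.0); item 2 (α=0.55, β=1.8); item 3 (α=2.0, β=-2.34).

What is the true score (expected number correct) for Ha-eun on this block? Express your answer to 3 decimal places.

P(θ) = 1 / (1 + exp(−α(θ − β)))
P_1 = 1/(1+e^{-0.1000}) = 0.5250
P_2 = 1/(1+e^{1.4300}) = 0.1931
P_3 = 1/(1+e^{-3.0800}) = 0.9561
E[score] = 0.5250 + 0.1931 + 0.9561 = 1.6741

1.674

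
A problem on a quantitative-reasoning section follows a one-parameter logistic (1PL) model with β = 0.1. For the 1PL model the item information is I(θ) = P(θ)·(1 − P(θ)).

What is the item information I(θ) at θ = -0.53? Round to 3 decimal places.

P = 1/(1+e^{0.6300}) = 0.3475
P(1−P) = 0.3475 × 0.6525 = 0.2267
I = P(1−P) = 0.22675

0.227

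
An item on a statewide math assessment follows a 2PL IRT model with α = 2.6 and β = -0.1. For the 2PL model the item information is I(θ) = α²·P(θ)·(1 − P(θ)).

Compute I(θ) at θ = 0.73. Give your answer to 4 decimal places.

P = 1/(1+e^{-2.1580}) = 0.8964
P(1−P) = 0.8964 × 0.1036 = 0.0929
I = α² × P(1−P) = 2.6² × 0.0929 = 0.62771

0.6277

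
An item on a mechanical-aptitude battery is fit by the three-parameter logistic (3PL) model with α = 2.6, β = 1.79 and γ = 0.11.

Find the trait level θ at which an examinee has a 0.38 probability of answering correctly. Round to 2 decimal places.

1.47

P(θ) = γ + (1 − γ) · 1 / (1 + exp(−α(θ − β)))
Remove guessing floor: (0.38 − 0.11)/(1 − 0.11) = 0.3034
logit = ln(0.3034/0.6966) = -0.8313
θ = β + logit/(α) = 1.79 + (-0.8313)/2.6000 = 1.4703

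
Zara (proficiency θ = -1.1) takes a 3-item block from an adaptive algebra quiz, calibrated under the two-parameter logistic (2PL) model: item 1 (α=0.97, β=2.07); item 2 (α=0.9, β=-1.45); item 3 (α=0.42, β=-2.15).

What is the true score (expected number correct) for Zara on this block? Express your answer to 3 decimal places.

P(θ) = 1 / (1 + exp(−α(θ − β)))
P_1 = 1/(1+e^{3.0749}) = 0.0442
P_2 = 1/(1+e^{-0.3150}) = 0.5781
P_3 = 1/(1+e^{-0.4410}) = 0.6085
E[score] = 0.0442 + 0.5781 + 0.6085 = 1.2308

1.231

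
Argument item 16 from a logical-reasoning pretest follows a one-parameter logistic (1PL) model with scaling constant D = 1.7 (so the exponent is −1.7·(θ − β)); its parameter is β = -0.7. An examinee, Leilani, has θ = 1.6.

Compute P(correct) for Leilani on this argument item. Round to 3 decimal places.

P(θ) = 1 / (1 + exp(−D·(θ − β)))
Exponent: 1.7 × (1.6 − (-0.7)) = 3.9100
1/(1 + e^{-3.9100}) = 0.9804
P = 0.9804

0.980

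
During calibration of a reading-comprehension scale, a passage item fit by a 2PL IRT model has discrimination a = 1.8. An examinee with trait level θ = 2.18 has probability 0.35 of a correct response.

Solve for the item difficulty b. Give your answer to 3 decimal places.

2.524

P(θ) = 1 / (1 + exp(−a(θ − b)))
logit(0.35) = ln(0.35/0.65) = -0.6190
b = θ − logit/(a) = 2.18 − (-0.6190)/1.8000 = 2.5239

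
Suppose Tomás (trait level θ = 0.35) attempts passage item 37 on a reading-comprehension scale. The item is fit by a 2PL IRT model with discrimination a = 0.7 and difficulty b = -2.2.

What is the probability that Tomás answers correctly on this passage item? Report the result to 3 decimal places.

P(θ) = 1 / (1 + exp(−a(θ − b)))
Exponent: 0.7 × (0.35 − (-2.2)) = 1.7850
1/(1 + e^{-1.7850}) = 0.8563

0.856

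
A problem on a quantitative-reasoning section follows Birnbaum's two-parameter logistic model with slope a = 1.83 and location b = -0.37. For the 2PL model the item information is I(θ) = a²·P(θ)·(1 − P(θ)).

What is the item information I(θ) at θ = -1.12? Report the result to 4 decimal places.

0.5403

P = 1/(1+e^{1.3725}) = 0.2022
P(1−P) = 0.2022 × 0.7978 = 0.1613
I = a² × P(1−P) = 1.83² × 0.1613 = 0.54026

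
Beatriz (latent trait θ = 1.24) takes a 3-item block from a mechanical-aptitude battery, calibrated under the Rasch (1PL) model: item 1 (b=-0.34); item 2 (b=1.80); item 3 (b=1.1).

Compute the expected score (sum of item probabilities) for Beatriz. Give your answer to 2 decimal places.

P(θ) = 1 / (1 + exp(−(θ − b)))
P_1 = 1/(1+e^{-1.5800}) = 0.8292
P_2 = 1/(1+e^{0.5600}) = 0.3635
P_3 = 1/(1+e^{-0.1400}) = 0.5349
E[score] = 0.8292 + 0.3635 + 0.5349 = 1.7277

1.73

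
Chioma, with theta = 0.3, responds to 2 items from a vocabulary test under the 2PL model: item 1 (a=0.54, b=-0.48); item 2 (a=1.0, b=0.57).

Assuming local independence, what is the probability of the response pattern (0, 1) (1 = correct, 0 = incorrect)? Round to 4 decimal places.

P(theta) = 1 / (1 + exp(−a(theta − b)))
P_1 = 1/(1+e^{-0.4212}) = 0.6038
P_2 = 1/(1+e^{0.2700}) = 0.4329
L = (1−P_1) × P_2 = 0.3962 × 0.4329 = 0.17153

0.1715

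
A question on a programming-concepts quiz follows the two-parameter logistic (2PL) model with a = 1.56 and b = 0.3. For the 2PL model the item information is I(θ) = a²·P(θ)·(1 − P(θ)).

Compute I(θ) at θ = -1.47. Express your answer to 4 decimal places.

0.1361

P = 1/(1+e^{2.7612}) = 0.0595
P(1−P) = 0.0595 × 0.9405 = 0.0559
I = a² × P(1−P) = 1.56² × 0.0559 = 0.13609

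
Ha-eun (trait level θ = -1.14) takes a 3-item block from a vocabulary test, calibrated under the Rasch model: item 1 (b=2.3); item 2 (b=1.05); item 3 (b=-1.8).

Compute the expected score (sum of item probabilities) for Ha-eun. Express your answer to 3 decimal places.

0.791

P(θ) = 1 / (1 + exp(−(θ − b)))
P_1 = 1/(1+e^{3.4400}) = 0.0311
P_2 = 1/(1+e^{2.1900}) = 0.1007
P_3 = 1/(1+e^{-0.6600}) = 0.6593
E[score] = 0.0311 + 0.1007 + 0.6593 = 0.7910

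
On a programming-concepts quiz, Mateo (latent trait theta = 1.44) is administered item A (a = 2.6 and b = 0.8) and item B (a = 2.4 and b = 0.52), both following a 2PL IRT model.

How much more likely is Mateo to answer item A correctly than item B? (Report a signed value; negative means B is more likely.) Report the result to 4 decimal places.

-0.0602

P(theta) = 1 / (1 + exp(−a(theta − b)))
P_A = 0.8408
P_B = 0.9010
P_A − P_B = -0.0602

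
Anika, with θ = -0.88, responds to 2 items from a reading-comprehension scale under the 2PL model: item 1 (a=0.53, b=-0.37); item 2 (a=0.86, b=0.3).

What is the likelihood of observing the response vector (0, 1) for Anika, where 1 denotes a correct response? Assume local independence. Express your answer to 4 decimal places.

0.1509

P(θ) = 1 / (1 + exp(−a(θ − b)))
P_1 = 1/(1+e^{0.2703}) = 0.4328
P_2 = 1/(1+e^{1.0148}) = 0.2660
L = (1−P_1) × P_2 = 0.5672 × 0.2660 = 0.15089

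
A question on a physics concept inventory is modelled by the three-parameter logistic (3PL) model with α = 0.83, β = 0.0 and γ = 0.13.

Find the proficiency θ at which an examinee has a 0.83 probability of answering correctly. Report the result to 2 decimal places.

P(θ) = γ + (1 − γ) · 1 / (1 + exp(−α(θ − β)))
Remove guessing floor: (0.83 − 0.13)/(1 − 0.13) = 0.8046
logit = ln(0.8046/0.1954) = 1.4153
θ = β + logit/(α) = 0.0 + 1.4153/0.8300 = 1.7052

1.71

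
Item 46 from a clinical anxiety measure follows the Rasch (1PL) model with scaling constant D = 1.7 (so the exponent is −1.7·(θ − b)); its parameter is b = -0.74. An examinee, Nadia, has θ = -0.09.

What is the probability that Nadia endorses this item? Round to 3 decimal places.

P(θ) = 1 / (1 + exp(−D·(θ − b)))
Exponent: 1.7 × (-0.09 − (-0.74)) = 1.1050
1/(1 + e^{-1.1050}) = 0.7512
P = 0.7512

0.751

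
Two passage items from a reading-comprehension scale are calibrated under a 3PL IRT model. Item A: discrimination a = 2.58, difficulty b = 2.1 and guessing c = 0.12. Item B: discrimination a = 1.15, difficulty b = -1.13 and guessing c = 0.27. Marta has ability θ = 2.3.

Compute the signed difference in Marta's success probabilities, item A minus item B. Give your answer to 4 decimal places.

P(θ) = c + (1 − c) · 1 / (1 + exp(−a(θ − b)))
P_A = 0.6711
P_B = 0.9861
P_A − P_B = -0.3151

-0.3151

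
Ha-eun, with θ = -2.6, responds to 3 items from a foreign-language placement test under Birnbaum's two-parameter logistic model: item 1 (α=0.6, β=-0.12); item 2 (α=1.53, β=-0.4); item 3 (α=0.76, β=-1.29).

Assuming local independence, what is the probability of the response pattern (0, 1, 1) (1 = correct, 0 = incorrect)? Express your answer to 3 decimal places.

P(θ) = 1 / (1 + exp(−α(θ − β)))
P_1 = 1/(1+e^{1.4880}) = 0.1842
P_2 = 1/(1+e^{3.3660}) = 0.0334
P_3 = 1/(1+e^{0.9956}) = 0.2698
L = (1−P_1) × P_2 × P_3 = 0.8158 × 0.0334 × 0.2698 = 0.00735

0.007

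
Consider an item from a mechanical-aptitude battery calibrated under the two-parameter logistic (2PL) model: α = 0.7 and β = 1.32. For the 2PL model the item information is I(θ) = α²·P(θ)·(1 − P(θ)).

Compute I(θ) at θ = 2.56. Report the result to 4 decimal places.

P = 1/(1+e^{-0.8680}) = 0.7043
P(1−P) = 0.7043 × 0.2957 = 0.2082
I = α² × P(1−P) = 0.7² × 0.2082 = 0.10204

0.1020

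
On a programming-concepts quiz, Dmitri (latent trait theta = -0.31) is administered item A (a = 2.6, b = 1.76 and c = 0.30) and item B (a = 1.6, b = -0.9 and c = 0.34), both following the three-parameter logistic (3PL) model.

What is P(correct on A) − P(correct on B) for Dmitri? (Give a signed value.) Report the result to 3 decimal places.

P(theta) = c + (1 − c) · 1 / (1 + exp(−a(theta − b)))
P_A = 0.3032
P_B = 0.8151
P_A − P_B = -0.5119

-0.512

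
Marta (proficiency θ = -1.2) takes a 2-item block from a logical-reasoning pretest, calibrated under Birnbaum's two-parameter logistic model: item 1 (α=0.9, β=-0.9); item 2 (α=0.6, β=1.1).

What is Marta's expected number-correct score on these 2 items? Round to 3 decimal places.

0.634

P(θ) = 1 / (1 + exp(−α(θ − β)))
P_1 = 1/(1+e^{0.2700}) = 0.4329
P_2 = 1/(1+e^{1.3800}) = 0.2010
E[score] = 0.4329 + 0.2010 = 0.6339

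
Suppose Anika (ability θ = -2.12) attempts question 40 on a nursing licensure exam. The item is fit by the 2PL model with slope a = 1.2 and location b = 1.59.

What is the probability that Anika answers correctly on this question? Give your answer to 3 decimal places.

P(θ) = 1 / (1 + exp(−a(θ − b)))
Exponent: 1.2 × (-2.12 − 1.59) = -4.4520
1/(1 + e^{4.4520}) = 0.0115

0.012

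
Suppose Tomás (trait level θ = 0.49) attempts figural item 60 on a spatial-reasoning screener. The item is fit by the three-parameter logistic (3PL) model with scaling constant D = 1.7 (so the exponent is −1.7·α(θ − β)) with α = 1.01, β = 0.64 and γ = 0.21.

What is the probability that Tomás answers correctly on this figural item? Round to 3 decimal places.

0.554

P(θ) = γ + (1 − γ) · 1 / (1 + exp(−D·α(θ − β)))
Exponent: 1.7 × 1.01 × (0.49 − 0.64) = -0.2576
1/(1 + e^{0.2576}) = 0.4360
P = 0.21 + 0.79 × 0.4360 = 0.5544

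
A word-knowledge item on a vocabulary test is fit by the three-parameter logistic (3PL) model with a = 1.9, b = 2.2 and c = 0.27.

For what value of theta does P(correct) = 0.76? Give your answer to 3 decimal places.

P(theta) = c + (1 − c) · 1 / (1 + exp(−a(theta − b)))
Remove guessing floor: (0.76 − 0.27)/(1 − 0.27) = 0.6712
logit = ln(0.6712/0.3288) = 0.7138
theta = b + logit/(a) = 2.2 + 0.7138/1.9000 = 2.5757

2.576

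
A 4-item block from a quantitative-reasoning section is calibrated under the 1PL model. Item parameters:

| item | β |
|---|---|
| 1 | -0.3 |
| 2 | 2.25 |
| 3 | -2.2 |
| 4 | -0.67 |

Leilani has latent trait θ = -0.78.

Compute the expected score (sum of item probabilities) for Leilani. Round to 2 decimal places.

1.71

P(θ) = 1 / (1 + exp(−(θ − β)))
P_1 = 1/(1+e^{0.4800}) = 0.3823
P_2 = 1/(1+e^{3.0300}) = 0.0461
P_3 = 1/(1+e^{-1.4200}) = 0.8053
P_4 = 1/(1+e^{0.1100}) = 0.4725
E[score] = 0.3823 + 0.0461 + 0.8053 + 0.4725 = 1.7062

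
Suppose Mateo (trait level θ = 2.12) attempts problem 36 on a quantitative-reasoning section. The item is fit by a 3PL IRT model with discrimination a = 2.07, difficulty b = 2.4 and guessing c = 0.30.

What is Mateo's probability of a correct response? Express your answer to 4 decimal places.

P(θ) = c + (1 − c) · 1 / (1 + exp(−a(θ − b)))
Exponent: 2.07 × (2.12 − 2.4) = -0.5796
1/(1 + e^{0.5796}) = 0.3590
P = 0.30 + 0.70 × 0.3590 = 0.5513

0.5513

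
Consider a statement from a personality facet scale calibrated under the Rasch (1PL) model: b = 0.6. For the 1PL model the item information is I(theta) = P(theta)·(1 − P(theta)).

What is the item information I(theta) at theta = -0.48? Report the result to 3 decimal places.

P = 1/(1+e^{1.0800}) = 0.2535
P(1−P) = 0.2535 × 0.7465 = 0.1892
I = P(1−P) = 0.18924

0.189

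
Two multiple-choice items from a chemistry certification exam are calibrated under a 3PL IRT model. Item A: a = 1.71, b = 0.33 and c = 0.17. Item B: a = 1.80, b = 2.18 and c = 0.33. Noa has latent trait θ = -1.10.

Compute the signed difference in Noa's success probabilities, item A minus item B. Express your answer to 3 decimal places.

-0.096

P(θ) = c + (1 − c) · 1 / (1 + exp(−a(θ − b)))
P_A = 0.2362
P_B = 0.3318
P_A − P_B = -0.0956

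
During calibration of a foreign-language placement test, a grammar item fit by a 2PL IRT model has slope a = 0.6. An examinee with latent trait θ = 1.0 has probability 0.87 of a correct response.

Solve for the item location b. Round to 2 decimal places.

-2.17

P(θ) = 1 / (1 + exp(−a(θ − b)))
logit(0.87) = ln(0.87/0.13) = 1.9010
b = θ − logit/(a) = 1.0 − 1.9010/0.6000 = -2.1683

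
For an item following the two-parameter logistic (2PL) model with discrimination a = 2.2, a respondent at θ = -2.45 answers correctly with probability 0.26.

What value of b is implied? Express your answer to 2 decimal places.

P(θ) = 1 / (1 + exp(−a(θ − b)))
logit(0.26) = ln(0.26/0.74) = -1.0460
b = θ − logit/(a) = -2.45 − (-1.0460)/2.2000 = -1.9746

-1.97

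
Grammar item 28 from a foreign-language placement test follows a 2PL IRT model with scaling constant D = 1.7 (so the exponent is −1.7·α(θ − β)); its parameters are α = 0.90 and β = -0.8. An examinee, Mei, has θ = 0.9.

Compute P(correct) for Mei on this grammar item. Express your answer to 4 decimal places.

P(θ) = 1 / (1 + exp(−D·α(θ − β)))
Exponent: 1.7 × 0.90 × (0.9 − (-0.8)) = 2.6010
1/(1 + e^{-2.6010}) = 0.9309
P = 0.9309

0.9309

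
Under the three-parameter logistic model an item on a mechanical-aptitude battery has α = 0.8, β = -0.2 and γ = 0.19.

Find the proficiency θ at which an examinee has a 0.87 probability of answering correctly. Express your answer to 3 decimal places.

P(θ) = γ + (1 − γ) · 1 / (1 + exp(−α(θ − β)))
Remove guessing floor: (0.87 − 0.19)/(1 − 0.19) = 0.8395
logit = ln(0.8395/0.1605) = 1.6546
θ = β + logit/(α) = -0.2 + 1.6546/0.8000 = 1.8682

1.868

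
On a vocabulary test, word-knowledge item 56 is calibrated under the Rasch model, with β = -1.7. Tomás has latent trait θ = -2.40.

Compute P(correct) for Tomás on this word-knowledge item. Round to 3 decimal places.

P(θ) = 1 / (1 + exp(−(θ − β)))
Exponent: (-2.40 − (-1.7)) = -0.7000
1/(1 + e^{0.7000}) = 0.3318
P = 0.3318

0.332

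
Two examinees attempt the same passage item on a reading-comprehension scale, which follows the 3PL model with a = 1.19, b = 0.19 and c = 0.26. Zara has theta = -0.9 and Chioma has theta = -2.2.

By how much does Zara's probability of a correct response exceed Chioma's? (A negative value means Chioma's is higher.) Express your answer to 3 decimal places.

P(theta) = c + (1 − c) · 1 / (1 + exp(−a(theta − b)))
P(Zara) = 0.4188  [exponent -1.2971]
P(Chioma) = 0.3007  [exponent -2.8441]
Difference = 0.4188 − 0.3007 = 0.1182

0.118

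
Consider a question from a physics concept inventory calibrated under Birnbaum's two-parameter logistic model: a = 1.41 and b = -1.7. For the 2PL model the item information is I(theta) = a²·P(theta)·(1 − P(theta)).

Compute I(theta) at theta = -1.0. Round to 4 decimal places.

0.3932

P = 1/(1+e^{-0.9870}) = 0.7285
P(1−P) = 0.7285 × 0.2715 = 0.1978
I = a² × P(1−P) = 1.41² × 0.1978 = 0.39323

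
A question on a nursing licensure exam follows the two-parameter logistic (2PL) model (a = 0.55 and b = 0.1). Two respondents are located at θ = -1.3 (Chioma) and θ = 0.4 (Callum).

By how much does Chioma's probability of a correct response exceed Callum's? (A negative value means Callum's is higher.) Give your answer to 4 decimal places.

P(θ) = 1 / (1 + exp(−a(θ − b)))
P(Chioma) = 0.3165  [exponent -0.7700]
P(Callum) = 0.5412  [exponent 0.1650]
Difference = 0.3165 − 0.5412 = -0.2247

-0.2247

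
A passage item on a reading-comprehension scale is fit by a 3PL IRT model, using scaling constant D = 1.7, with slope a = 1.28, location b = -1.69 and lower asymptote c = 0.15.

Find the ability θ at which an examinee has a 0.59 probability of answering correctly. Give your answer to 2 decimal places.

P(θ) = c + (1 − c) · 1 / (1 + exp(−D·a(θ − b)))
Remove guessing floor: (0.59 − 0.15)/(1 − 0.15) = 0.5176
logit = ln(0.5176/0.4824) = 0.0706
θ = b + logit/(1.7·a) = -1.69 + 0.0706/2.1760 = -1.6575

-1.66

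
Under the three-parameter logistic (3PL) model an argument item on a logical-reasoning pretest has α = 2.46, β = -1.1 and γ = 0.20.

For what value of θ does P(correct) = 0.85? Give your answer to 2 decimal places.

-0.50

P(θ) = γ + (1 − γ) · 1 / (1 + exp(−α(θ − β)))
Remove guessing floor: (0.85 − 0.20)/(1 − 0.20) = 0.8125
logit = ln(0.8125/0.1875) = 1.4663
θ = β + logit/(α) = -1.1 + 1.4663/2.4600 = -0.5039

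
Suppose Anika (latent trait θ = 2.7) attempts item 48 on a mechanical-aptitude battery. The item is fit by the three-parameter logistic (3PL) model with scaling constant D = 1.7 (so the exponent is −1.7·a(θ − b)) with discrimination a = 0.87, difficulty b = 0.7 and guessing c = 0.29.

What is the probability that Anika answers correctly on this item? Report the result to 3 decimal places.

P(θ) = c + (1 − c) · 1 / (1 + exp(−D·a(θ − b)))
Exponent: 1.7 × 0.87 × (2.7 − 0.7) = 2.9580
1/(1 + e^{-2.9580}) = 0.9506
P = 0.29 + 0.71 × 0.9506 = 0.9650

0.965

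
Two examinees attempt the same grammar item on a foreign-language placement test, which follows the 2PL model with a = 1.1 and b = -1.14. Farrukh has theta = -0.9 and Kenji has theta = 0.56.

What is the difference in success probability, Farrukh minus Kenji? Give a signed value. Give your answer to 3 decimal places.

-0.301

P(theta) = 1 / (1 + exp(−a(theta − b)))
P(Farrukh) = 0.5656  [exponent 0.2640]
P(Kenji) = 0.8665  [exponent 1.8700]
Difference = 0.5656 − 0.8665 = -0.3008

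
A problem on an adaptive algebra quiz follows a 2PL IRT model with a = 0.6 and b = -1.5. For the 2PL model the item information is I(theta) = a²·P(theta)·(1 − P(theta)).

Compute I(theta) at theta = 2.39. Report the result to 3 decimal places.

0.029

P = 1/(1+e^{-2.3340}) = 0.9117
P(1−P) = 0.9117 × 0.0883 = 0.0805
I = a² × P(1−P) = 0.6² × 0.0805 = 0.02899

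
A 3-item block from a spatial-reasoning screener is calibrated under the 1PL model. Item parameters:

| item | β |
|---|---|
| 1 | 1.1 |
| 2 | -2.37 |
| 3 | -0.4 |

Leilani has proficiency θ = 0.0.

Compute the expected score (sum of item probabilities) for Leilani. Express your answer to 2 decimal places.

P(θ) = 1 / (1 + exp(−(θ − β)))
P_1 = 1/(1+e^{1.1000}) = 0.2497
P_2 = 1/(1+e^{-2.3700}) = 0.9145
P_3 = 1/(1+e^{-0.4000}) = 0.5987
E[score] = 0.2497 + 0.9145 + 0.5987 = 1.7629

1.76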